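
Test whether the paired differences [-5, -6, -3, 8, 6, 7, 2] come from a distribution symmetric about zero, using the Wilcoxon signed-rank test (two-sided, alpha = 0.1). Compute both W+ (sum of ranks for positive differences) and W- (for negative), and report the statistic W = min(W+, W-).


Step 1: Drop any zero differences (none here) and take |d_i|.
|d| = [5, 6, 3, 8, 6, 7, 2]
Step 2: Midrank |d_i| (ties get averaged ranks).
ranks: |5|->3, |6|->4.5, |3|->2, |8|->7, |6|->4.5, |7|->6, |2|->1
Step 3: Attach original signs; sum ranks with positive sign and with negative sign.
W+ = 7 + 4.5 + 6 + 1 = 18.5
W- = 3 + 4.5 + 2 = 9.5
(Check: W+ + W- = 28 should equal n(n+1)/2 = 28.)
Step 4: Test statistic W = min(W+, W-) = 9.5.
Step 5: Ties in |d|, so use the tie-corrected normal approximation.
        E[W] = n(n+1)/4 = 7*8/4 = 14.
        Tie groups: |d|=6 (t=2); sum(t^3 - t) = 6.
        Var[W] = n(n+1)(2n+1)/24 - sum(t^3-t)/48 = 840/24 - 6/48 = 34.875.
        z = (W - E[W]) / sqrt(Var[W]) = (9.5 - 14) / 5.9055 = -0.7620.
        Two-sided p = 2*Phi(z) = 0.446060.
Step 6: alpha = 0.1. fail to reject H0.

W+ = 18.5, W- = 9.5, W = min = 9.5, p = 0.446060, fail to reject H0.


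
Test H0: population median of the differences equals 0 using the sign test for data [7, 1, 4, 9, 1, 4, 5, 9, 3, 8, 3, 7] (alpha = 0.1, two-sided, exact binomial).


Step 1: Discard zero differences. Original n = 12; n_eff = number of nonzero differences = 12.
Nonzero differences (with sign): +7, +1, +4, +9, +1, +4, +5, +9, +3, +8, +3, +7
Step 2: Count signs: positive = 12, negative = 0.
Step 3: Under H0: P(positive) = 0.5, so the number of positives S ~ Bin(12, 0.5).
Step 4: Two-sided exact p-value = sum of Bin(12,0.5) probabilities at or below the observed probability = 0.000488.
Step 5: alpha = 0.1. reject H0.

n_eff = 12, pos = 12, neg = 0, p = 0.000488, reject H0.


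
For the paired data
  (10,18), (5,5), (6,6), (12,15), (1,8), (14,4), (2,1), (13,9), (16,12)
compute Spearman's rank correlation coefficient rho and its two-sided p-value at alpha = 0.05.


Step 1: Rank x and y separately (midranks; no ties here).
rank(x): 10->5, 5->3, 6->4, 12->6, 1->1, 14->8, 2->2, 13->7, 16->9
rank(y): 18->9, 5->3, 6->4, 15->8, 8->5, 4->2, 1->1, 9->6, 12->7
Step 2: d_i = R_x(i) - R_y(i); compute d_i^2.
  (5-9)^2=16, (3-3)^2=0, (4-4)^2=0, (6-8)^2=4, (1-5)^2=16, (8-2)^2=36, (2-1)^2=1, (7-6)^2=1, (9-7)^2=4
sum(d^2) = 78.
Step 3: rho = 1 - 6*78 / (9*(9^2 - 1)) = 1 - 468/720 = 0.350000.
Step 4: Under H0, t = rho * sqrt((n-2)/(1-rho^2)) = 0.9885 ~ t(7).
Step 5: Two-sided p-value from the t-distribution with 7 df = 0.355820.
Step 6: alpha = 0.05. fail to reject H0.

rho = 0.3500, p = 0.355820, fail to reject H0 at alpha = 0.05.


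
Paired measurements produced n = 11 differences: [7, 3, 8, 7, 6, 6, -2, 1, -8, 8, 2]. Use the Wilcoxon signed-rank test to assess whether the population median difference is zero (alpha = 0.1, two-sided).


Step 1: Drop any zero differences (none here) and take |d_i|.
|d| = [7, 3, 8, 7, 6, 6, 2, 1, 8, 8, 2]
Step 2: Midrank |d_i| (ties get averaged ranks).
ranks: |7|->7.5, |3|->4, |8|->10, |7|->7.5, |6|->5.5, |6|->5.5, |2|->2.5, |1|->1, |8|->10, |8|->10, |2|->2.5
Step 3: Attach original signs; sum ranks with positive sign and with negative sign.
W+ = 7.5 + 4 + 10 + 7.5 + 5.5 + 5.5 + 1 + 10 + 2.5 = 53.5
W- = 2.5 + 10 = 12.5
(Check: W+ + W- = 66 should equal n(n+1)/2 = 66.)
Step 4: Test statistic W = min(W+, W-) = 12.5.
Step 5: Ties in |d|, so use the tie-corrected normal approximation.
        E[W] = n(n+1)/4 = 11*12/4 = 33.
        Tie groups: |d|=2 (t=2), |d|=6 (t=2), |d|=7 (t=2), |d|=8 (t=3); sum(t^3 - t) = 42.
        Var[W] = n(n+1)(2n+1)/24 - sum(t^3-t)/48 = 3036/24 - 42/48 = 125.625.
        z = (W - E[W]) / sqrt(Var[W]) = (12.5 - 33) / 11.2083 = -1.8290.
        Two-sided p = 2*Phi(z) = 0.067398.
Step 6: alpha = 0.1. reject H0.

W+ = 53.5, W- = 12.5, W = min = 12.5, p = 0.067398, reject H0.


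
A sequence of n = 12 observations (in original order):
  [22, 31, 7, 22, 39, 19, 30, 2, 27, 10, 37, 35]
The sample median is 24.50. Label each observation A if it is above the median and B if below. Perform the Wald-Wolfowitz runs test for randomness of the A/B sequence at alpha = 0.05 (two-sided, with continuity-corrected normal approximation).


Step 1: Compute median = 24.50; label A = above, B = below.
Labels in order: BABBABABABAA  (n_A = 6, n_B = 6)
Step 2: Count runs R = 10.
Step 3: Under H0 (random ordering), E[R] = 2*n_A*n_B/(n_A+n_B) + 1 = 2*6*6/12 + 1 = 7.0000.
        Var[R] = 2*n_A*n_B*(2*n_A*n_B - n_A - n_B) / ((n_A+n_B)^2 * (n_A+n_B-1)) = 4320/1584 = 2.7273.
        SD[R] = 1.6514.
Step 4: Continuity-corrected z = (R - 0.5 - E[R]) / SD[R] = (10 - 0.5 - 7.0000) / 1.6514 = 1.5138.
Step 5: Two-sided p-value via normal approximation = 2*(1 - Phi(|z|)) = 0.130070.
Step 6: alpha = 0.05. fail to reject H0.

R = 10, z = 1.5138, p = 0.130070, fail to reject H0.


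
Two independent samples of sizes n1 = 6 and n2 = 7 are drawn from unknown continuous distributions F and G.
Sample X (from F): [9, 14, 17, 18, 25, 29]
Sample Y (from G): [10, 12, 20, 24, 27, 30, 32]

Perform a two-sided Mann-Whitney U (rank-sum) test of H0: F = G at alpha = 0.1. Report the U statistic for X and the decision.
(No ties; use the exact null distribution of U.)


Step 1: Combine and sort all 13 observations; assign midranks.
sorted (value, group): (9,X), (10,Y), (12,Y), (14,X), (17,X), (18,X), (20,Y), (24,Y), (25,X), (27,Y), (29,X), (30,Y), (32,Y)
ranks: 9->1, 10->2, 12->3, 14->4, 17->5, 18->6, 20->7, 24->8, 25->9, 27->10, 29->11, 30->12, 32->13
Step 2: Rank sum for X: R1 = 1 + 4 + 5 + 6 + 9 + 11 = 36.
Step 3: U_X = R1 - n1(n1+1)/2 = 36 - 6*7/2 = 36 - 21 = 15.
       U_Y = n1*n2 - U_X = 42 - 15 = 27.
Step 4: No ties, so the exact null distribution of U (based on enumerating the C(13,6) = 1716 equally likely rank assignments) gives the two-sided p-value.
Step 5: p-value = 0.445221; compare to alpha = 0.1. fail to reject H0.

U_X = 15, p = 0.445221, fail to reject H0 at alpha = 0.1.


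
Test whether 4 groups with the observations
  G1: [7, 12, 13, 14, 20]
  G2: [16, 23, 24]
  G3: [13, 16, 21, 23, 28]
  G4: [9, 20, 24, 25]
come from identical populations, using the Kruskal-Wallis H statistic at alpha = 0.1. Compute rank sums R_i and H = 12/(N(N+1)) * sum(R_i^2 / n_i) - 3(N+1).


Step 1: Combine all N = 17 observations and assign midranks.
sorted (value, group, rank): (7,G1,1), (9,G4,2), (12,G1,3), (13,G1,4.5), (13,G3,4.5), (14,G1,6), (16,G2,7.5), (16,G3,7.5), (20,G1,9.5), (20,G4,9.5), (21,G3,11), (23,G2,12.5), (23,G3,12.5), (24,G2,14.5), (24,G4,14.5), (25,G4,16), (28,G3,17)
Step 2: Sum ranks within each group.
R_1 = 24 (n_1 = 5)
R_2 = 34.5 (n_2 = 3)
R_3 = 52.5 (n_3 = 5)
R_4 = 42 (n_4 = 4)
Step 3: H = 12/(N(N+1)) * sum(R_i^2/n_i) - 3(N+1)
     = 12/(17*18) * (24^2/5 + 34.5^2/3 + 52.5^2/5 + 42^2/4) - 3*18
     = 0.039216 * 1504.2 - 54
     = 4.988235.
Step 4: Ties present; correction factor C = 1 - 30/(17^3 - 17) = 0.993873. Corrected H = 4.988235 / 0.993873 = 5.018989.
Step 5: Under H0, H ~ chi^2(3); p-value = 0.170412.
Step 6: alpha = 0.1. fail to reject H0.

H = 5.0190, df = 3, p = 0.170412, fail to reject H0.


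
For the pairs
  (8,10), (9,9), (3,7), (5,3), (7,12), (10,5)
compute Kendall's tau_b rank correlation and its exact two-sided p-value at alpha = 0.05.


Step 1: Enumerate the 15 unordered pairs (i,j) with i<j and classify each by sign(x_j-x_i) * sign(y_j-y_i).
  (1,2):dx=+1,dy=-1->D; (1,3):dx=-5,dy=-3->C; (1,4):dx=-3,dy=-7->C; (1,5):dx=-1,dy=+2->D
  (1,6):dx=+2,dy=-5->D; (2,3):dx=-6,dy=-2->C; (2,4):dx=-4,dy=-6->C; (2,5):dx=-2,dy=+3->D
  (2,6):dx=+1,dy=-4->D; (3,4):dx=+2,dy=-4->D; (3,5):dx=+4,dy=+5->C; (3,6):dx=+7,dy=-2->D
  (4,5):dx=+2,dy=+9->C; (4,6):dx=+5,dy=+2->C; (5,6):dx=+3,dy=-7->D
Step 2: C = 7, D = 8, total pairs = 15.
Step 3: tau = (C - D)/(n(n-1)/2) = (7 - 8)/15 = -0.066667.
Step 4: Exact two-sided p-value (enumerate n! = 720 permutations of y under H0): p = 1.000000.
Step 5: alpha = 0.05. fail to reject H0.

tau_b = -0.0667 (C=7, D=8), p = 1.000000, fail to reject H0.


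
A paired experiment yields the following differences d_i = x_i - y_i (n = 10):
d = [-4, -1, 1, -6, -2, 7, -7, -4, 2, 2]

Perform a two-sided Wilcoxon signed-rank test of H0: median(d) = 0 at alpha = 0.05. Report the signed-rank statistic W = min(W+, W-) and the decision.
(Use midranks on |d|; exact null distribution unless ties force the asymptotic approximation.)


Step 1: Drop any zero differences (none here) and take |d_i|.
|d| = [4, 1, 1, 6, 2, 7, 7, 4, 2, 2]
Step 2: Midrank |d_i| (ties get averaged ranks).
ranks: |4|->6.5, |1|->1.5, |1|->1.5, |6|->8, |2|->4, |7|->9.5, |7|->9.5, |4|->6.5, |2|->4, |2|->4
Step 3: Attach original signs; sum ranks with positive sign and with negative sign.
W+ = 1.5 + 9.5 + 4 + 4 = 19
W- = 6.5 + 1.5 + 8 + 4 + 9.5 + 6.5 = 36
(Check: W+ + W- = 55 should equal n(n+1)/2 = 55.)
Step 4: Test statistic W = min(W+, W-) = 19.
Step 5: Ties in |d|, so use the tie-corrected normal approximation.
        E[W] = n(n+1)/4 = 10*11/4 = 27.5.
        Tie groups: |d|=1 (t=2), |d|=2 (t=3), |d|=4 (t=2), |d|=7 (t=2); sum(t^3 - t) = 42.
        Var[W] = n(n+1)(2n+1)/24 - sum(t^3-t)/48 = 2310/24 - 42/48 = 95.375.
        z = (W - E[W]) / sqrt(Var[W]) = (19 - 27.5) / 9.7660 = -0.8704.
        Two-sided p = 2*Phi(z) = 0.384101.
Step 6: alpha = 0.05. fail to reject H0.

W+ = 19, W- = 36, W = min = 19, p = 0.384101, fail to reject H0.


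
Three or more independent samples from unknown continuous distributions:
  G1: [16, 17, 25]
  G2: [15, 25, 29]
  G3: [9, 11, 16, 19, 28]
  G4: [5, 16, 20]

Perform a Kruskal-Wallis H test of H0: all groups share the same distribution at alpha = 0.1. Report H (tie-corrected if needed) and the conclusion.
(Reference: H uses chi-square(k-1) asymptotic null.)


Step 1: Combine all N = 14 observations and assign midranks.
sorted (value, group, rank): (5,G4,1), (9,G3,2), (11,G3,3), (15,G2,4), (16,G1,6), (16,G3,6), (16,G4,6), (17,G1,8), (19,G3,9), (20,G4,10), (25,G1,11.5), (25,G2,11.5), (28,G3,13), (29,G2,14)
Step 2: Sum ranks within each group.
R_1 = 25.5 (n_1 = 3)
R_2 = 29.5 (n_2 = 3)
R_3 = 33 (n_3 = 5)
R_4 = 17 (n_4 = 3)
Step 3: H = 12/(N(N+1)) * sum(R_i^2/n_i) - 3(N+1)
     = 12/(14*15) * (25.5^2/3 + 29.5^2/3 + 33^2/5 + 17^2/3) - 3*15
     = 0.057143 * 820.967 - 45
     = 1.912381.
Step 4: Ties present; correction factor C = 1 - 30/(14^3 - 14) = 0.989011. Corrected H = 1.912381 / 0.989011 = 1.933630.
Step 5: Under H0, H ~ chi^2(3); p-value = 0.586296.
Step 6: alpha = 0.1. fail to reject H0.

H = 1.9336, df = 3, p = 0.586296, fail to reject H0.


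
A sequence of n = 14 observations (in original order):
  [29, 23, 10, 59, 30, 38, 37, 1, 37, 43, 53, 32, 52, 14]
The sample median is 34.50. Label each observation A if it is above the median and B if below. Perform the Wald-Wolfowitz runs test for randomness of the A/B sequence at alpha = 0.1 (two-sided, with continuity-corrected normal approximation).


Step 1: Compute median = 34.50; label A = above, B = below.
Labels in order: BBBABAABAAABAB  (n_A = 7, n_B = 7)
Step 2: Count runs R = 9.
Step 3: Under H0 (random ordering), E[R] = 2*n_A*n_B/(n_A+n_B) + 1 = 2*7*7/14 + 1 = 8.0000.
        Var[R] = 2*n_A*n_B*(2*n_A*n_B - n_A - n_B) / ((n_A+n_B)^2 * (n_A+n_B-1)) = 8232/2548 = 3.2308.
        SD[R] = 1.7974.
Step 4: Continuity-corrected z = (R - 0.5 - E[R]) / SD[R] = (9 - 0.5 - 8.0000) / 1.7974 = 0.2782.
Step 5: Two-sided p-value via normal approximation = 2*(1 - Phi(|z|)) = 0.780879.
Step 6: alpha = 0.1. fail to reject H0.

R = 9, z = 0.2782, p = 0.780879, fail to reject H0.


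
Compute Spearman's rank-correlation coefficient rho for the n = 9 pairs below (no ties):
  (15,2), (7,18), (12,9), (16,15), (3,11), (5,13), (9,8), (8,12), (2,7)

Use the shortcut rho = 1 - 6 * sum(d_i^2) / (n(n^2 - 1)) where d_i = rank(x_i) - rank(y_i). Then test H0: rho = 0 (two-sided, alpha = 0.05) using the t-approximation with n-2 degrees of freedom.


Step 1: Rank x and y separately (midranks; no ties here).
rank(x): 15->8, 7->4, 12->7, 16->9, 3->2, 5->3, 9->6, 8->5, 2->1
rank(y): 2->1, 18->9, 9->4, 15->8, 11->5, 13->7, 8->3, 12->6, 7->2
Step 2: d_i = R_x(i) - R_y(i); compute d_i^2.
  (8-1)^2=49, (4-9)^2=25, (7-4)^2=9, (9-8)^2=1, (2-5)^2=9, (3-7)^2=16, (6-3)^2=9, (5-6)^2=1, (1-2)^2=1
sum(d^2) = 120.
Step 3: rho = 1 - 6*120 / (9*(9^2 - 1)) = 1 - 720/720 = 0.000000.
Step 4: Under H0, t = rho * sqrt((n-2)/(1-rho^2)) = 0.0000 ~ t(7).
Step 5: Two-sided p-value from the t-distribution with 7 df = 1.000000.
Step 6: alpha = 0.05. fail to reject H0.

rho = 0.0000, p = 1.000000, fail to reject H0 at alpha = 0.05.


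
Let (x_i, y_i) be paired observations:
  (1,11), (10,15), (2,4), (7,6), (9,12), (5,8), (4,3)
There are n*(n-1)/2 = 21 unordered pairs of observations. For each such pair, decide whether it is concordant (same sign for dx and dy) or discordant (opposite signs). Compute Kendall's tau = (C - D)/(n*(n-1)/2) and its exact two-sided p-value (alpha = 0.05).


Step 1: Enumerate the 21 unordered pairs (i,j) with i<j and classify each by sign(x_j-x_i) * sign(y_j-y_i).
  (1,2):dx=+9,dy=+4->C; (1,3):dx=+1,dy=-7->D; (1,4):dx=+6,dy=-5->D; (1,5):dx=+8,dy=+1->C
  (1,6):dx=+4,dy=-3->D; (1,7):dx=+3,dy=-8->D; (2,3):dx=-8,dy=-11->C; (2,4):dx=-3,dy=-9->C
  (2,5):dx=-1,dy=-3->C; (2,6):dx=-5,dy=-7->C; (2,7):dx=-6,dy=-12->C; (3,4):dx=+5,dy=+2->C
  (3,5):dx=+7,dy=+8->C; (3,6):dx=+3,dy=+4->C; (3,7):dx=+2,dy=-1->D; (4,5):dx=+2,dy=+6->C
  (4,6):dx=-2,dy=+2->D; (4,7):dx=-3,dy=-3->C; (5,6):dx=-4,dy=-4->C; (5,7):dx=-5,dy=-9->C
  (6,7):dx=-1,dy=-5->C
Step 2: C = 15, D = 6, total pairs = 21.
Step 3: tau = (C - D)/(n(n-1)/2) = (15 - 6)/21 = 0.428571.
Step 4: Exact two-sided p-value (enumerate n! = 5040 permutations of y under H0): p = 0.238889.
Step 5: alpha = 0.05. fail to reject H0.

tau_b = 0.4286 (C=15, D=6), p = 0.238889, fail to reject H0.


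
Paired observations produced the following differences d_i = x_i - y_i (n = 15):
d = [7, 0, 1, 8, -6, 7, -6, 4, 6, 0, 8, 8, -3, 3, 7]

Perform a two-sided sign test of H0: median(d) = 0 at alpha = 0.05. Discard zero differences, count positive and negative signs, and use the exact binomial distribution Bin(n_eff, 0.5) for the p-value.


Step 1: Discard zero differences. Original n = 15; n_eff = number of nonzero differences = 13.
Nonzero differences (with sign): +7, +1, +8, -6, +7, -6, +4, +6, +8, +8, -3, +3, +7
Step 2: Count signs: positive = 10, negative = 3.
Step 3: Under H0: P(positive) = 0.5, so the number of positives S ~ Bin(13, 0.5).
Step 4: Two-sided exact p-value = sum of Bin(13,0.5) probabilities at or below the observed probability = 0.092285.
Step 5: alpha = 0.05. fail to reject H0.

n_eff = 13, pos = 10, neg = 3, p = 0.092285, fail to reject H0.


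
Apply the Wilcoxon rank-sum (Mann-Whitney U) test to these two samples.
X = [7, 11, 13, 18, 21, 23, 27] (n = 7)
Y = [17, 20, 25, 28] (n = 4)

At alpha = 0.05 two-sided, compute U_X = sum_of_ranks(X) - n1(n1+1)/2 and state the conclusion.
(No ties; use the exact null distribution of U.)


Step 1: Combine and sort all 11 observations; assign midranks.
sorted (value, group): (7,X), (11,X), (13,X), (17,Y), (18,X), (20,Y), (21,X), (23,X), (25,Y), (27,X), (28,Y)
ranks: 7->1, 11->2, 13->3, 17->4, 18->5, 20->6, 21->7, 23->8, 25->9, 27->10, 28->11
Step 2: Rank sum for X: R1 = 1 + 2 + 3 + 5 + 7 + 8 + 10 = 36.
Step 3: U_X = R1 - n1(n1+1)/2 = 36 - 7*8/2 = 36 - 28 = 8.
       U_Y = n1*n2 - U_X = 28 - 8 = 20.
Step 4: No ties, so the exact null distribution of U (based on enumerating the C(11,7) = 330 equally likely rank assignments) gives the two-sided p-value.
Step 5: p-value = 0.315152; compare to alpha = 0.05. fail to reject H0.

U_X = 8, p = 0.315152, fail to reject H0 at alpha = 0.05.


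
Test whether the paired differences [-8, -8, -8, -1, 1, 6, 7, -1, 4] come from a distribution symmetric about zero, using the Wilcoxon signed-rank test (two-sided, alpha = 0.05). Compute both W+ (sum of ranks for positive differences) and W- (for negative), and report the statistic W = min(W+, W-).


Step 1: Drop any zero differences (none here) and take |d_i|.
|d| = [8, 8, 8, 1, 1, 6, 7, 1, 4]
Step 2: Midrank |d_i| (ties get averaged ranks).
ranks: |8|->8, |8|->8, |8|->8, |1|->2, |1|->2, |6|->5, |7|->6, |1|->2, |4|->4
Step 3: Attach original signs; sum ranks with positive sign and with negative sign.
W+ = 2 + 5 + 6 + 4 = 17
W- = 8 + 8 + 8 + 2 + 2 = 28
(Check: W+ + W- = 45 should equal n(n+1)/2 = 45.)
Step 4: Test statistic W = min(W+, W-) = 17.
Step 5: Ties in |d|, so use the tie-corrected normal approximation.
        E[W] = n(n+1)/4 = 9*10/4 = 22.5.
        Tie groups: |d|=1 (t=3), |d|=8 (t=3); sum(t^3 - t) = 48.
        Var[W] = n(n+1)(2n+1)/24 - sum(t^3-t)/48 = 1710/24 - 48/48 = 70.25.
        z = (W - E[W]) / sqrt(Var[W]) = (17 - 22.5) / 8.3815 = -0.6562.
        Two-sided p = 2*Phi(z) = 0.511692.
Step 6: alpha = 0.05. fail to reject H0.

W+ = 17, W- = 28, W = min = 17, p = 0.511692, fail to reject H0.


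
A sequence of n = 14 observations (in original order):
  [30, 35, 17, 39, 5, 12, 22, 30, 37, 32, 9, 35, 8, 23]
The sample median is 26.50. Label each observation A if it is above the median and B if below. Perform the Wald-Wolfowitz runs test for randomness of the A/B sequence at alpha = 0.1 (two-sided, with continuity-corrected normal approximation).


Step 1: Compute median = 26.50; label A = above, B = below.
Labels in order: AABABBBAAABABB  (n_A = 7, n_B = 7)
Step 2: Count runs R = 8.
Step 3: Under H0 (random ordering), E[R] = 2*n_A*n_B/(n_A+n_B) + 1 = 2*7*7/14 + 1 = 8.0000.
        Var[R] = 2*n_A*n_B*(2*n_A*n_B - n_A - n_B) / ((n_A+n_B)^2 * (n_A+n_B-1)) = 8232/2548 = 3.2308.
        SD[R] = 1.7974.
Step 4: R = E[R], so z = 0 with no continuity correction.
Step 5: Two-sided p-value via normal approximation = 2*(1 - Phi(|z|)) = 1.000000.
Step 6: alpha = 0.1. fail to reject H0.

R = 8, z = 0.0000, p = 1.000000, fail to reject H0.


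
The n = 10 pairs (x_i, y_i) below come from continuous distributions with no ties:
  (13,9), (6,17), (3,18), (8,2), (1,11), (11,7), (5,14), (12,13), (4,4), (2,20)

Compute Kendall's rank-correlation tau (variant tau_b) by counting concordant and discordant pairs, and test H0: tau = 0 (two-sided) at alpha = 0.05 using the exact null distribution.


Step 1: Enumerate the 45 unordered pairs (i,j) with i<j and classify each by sign(x_j-x_i) * sign(y_j-y_i).
  (1,2):dx=-7,dy=+8->D; (1,3):dx=-10,dy=+9->D; (1,4):dx=-5,dy=-7->C; (1,5):dx=-12,dy=+2->D
  (1,6):dx=-2,dy=-2->C; (1,7):dx=-8,dy=+5->D; (1,8):dx=-1,dy=+4->D; (1,9):dx=-9,dy=-5->C
  (1,10):dx=-11,dy=+11->D; (2,3):dx=-3,dy=+1->D; (2,4):dx=+2,dy=-15->D; (2,5):dx=-5,dy=-6->C
  (2,6):dx=+5,dy=-10->D; (2,7):dx=-1,dy=-3->C; (2,8):dx=+6,dy=-4->D; (2,9):dx=-2,dy=-13->C
  (2,10):dx=-4,dy=+3->D; (3,4):dx=+5,dy=-16->D; (3,5):dx=-2,dy=-7->C; (3,6):dx=+8,dy=-11->D
  (3,7):dx=+2,dy=-4->D; (3,8):dx=+9,dy=-5->D; (3,9):dx=+1,dy=-14->D; (3,10):dx=-1,dy=+2->D
  (4,5):dx=-7,dy=+9->D; (4,6):dx=+3,dy=+5->C; (4,7):dx=-3,dy=+12->D; (4,8):dx=+4,dy=+11->C
  (4,9):dx=-4,dy=+2->D; (4,10):dx=-6,dy=+18->D; (5,6):dx=+10,dy=-4->D; (5,7):dx=+4,dy=+3->C
  (5,8):dx=+11,dy=+2->C; (5,9):dx=+3,dy=-7->D; (5,10):dx=+1,dy=+9->C; (6,7):dx=-6,dy=+7->D
  (6,8):dx=+1,dy=+6->C; (6,9):dx=-7,dy=-3->C; (6,10):dx=-9,dy=+13->D; (7,8):dx=+7,dy=-1->D
  (7,9):dx=-1,dy=-10->C; (7,10):dx=-3,dy=+6->D; (8,9):dx=-8,dy=-9->C; (8,10):dx=-10,dy=+7->D
  (9,10):dx=-2,dy=+16->D
Step 2: C = 16, D = 29, total pairs = 45.
Step 3: tau = (C - D)/(n(n-1)/2) = (16 - 29)/45 = -0.288889.
Step 4: Exact two-sided p-value (enumerate n! = 3628800 permutations of y under H0): p = 0.291248.
Step 5: alpha = 0.05. fail to reject H0.

tau_b = -0.2889 (C=16, D=29), p = 0.291248, fail to reject H0.


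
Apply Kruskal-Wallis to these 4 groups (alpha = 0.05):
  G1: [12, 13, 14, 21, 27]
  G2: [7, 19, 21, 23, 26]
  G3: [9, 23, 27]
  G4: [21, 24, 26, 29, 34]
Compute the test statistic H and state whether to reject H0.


Step 1: Combine all N = 18 observations and assign midranks.
sorted (value, group, rank): (7,G2,1), (9,G3,2), (12,G1,3), (13,G1,4), (14,G1,5), (19,G2,6), (21,G1,8), (21,G2,8), (21,G4,8), (23,G2,10.5), (23,G3,10.5), (24,G4,12), (26,G2,13.5), (26,G4,13.5), (27,G1,15.5), (27,G3,15.5), (29,G4,17), (34,G4,18)
Step 2: Sum ranks within each group.
R_1 = 35.5 (n_1 = 5)
R_2 = 39 (n_2 = 5)
R_3 = 28 (n_3 = 3)
R_4 = 68.5 (n_4 = 5)
Step 3: H = 12/(N(N+1)) * sum(R_i^2/n_i) - 3(N+1)
     = 12/(18*19) * (35.5^2/5 + 39^2/5 + 28^2/3 + 68.5^2/5) - 3*19
     = 0.035088 * 1756.03 - 57
     = 4.615205.
Step 4: Ties present; correction factor C = 1 - 42/(18^3 - 18) = 0.992776. Corrected H = 4.615205 / 0.992776 = 4.648787.
Step 5: Under H0, H ~ chi^2(3); p-value = 0.199397.
Step 6: alpha = 0.05. fail to reject H0.

H = 4.6488, df = 3, p = 0.199397, fail to reject H0.


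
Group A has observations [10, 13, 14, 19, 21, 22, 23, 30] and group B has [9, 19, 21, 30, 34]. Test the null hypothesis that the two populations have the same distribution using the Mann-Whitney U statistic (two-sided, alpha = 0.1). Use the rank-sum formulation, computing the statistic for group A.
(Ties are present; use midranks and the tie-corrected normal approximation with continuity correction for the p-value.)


Step 1: Combine and sort all 13 observations; assign midranks.
sorted (value, group): (9,Y), (10,X), (13,X), (14,X), (19,X), (19,Y), (21,X), (21,Y), (22,X), (23,X), (30,X), (30,Y), (34,Y)
ranks: 9->1, 10->2, 13->3, 14->4, 19->5.5, 19->5.5, 21->7.5, 21->7.5, 22->9, 23->10, 30->11.5, 30->11.5, 34->13
Step 2: Rank sum for X: R1 = 2 + 3 + 4 + 5.5 + 7.5 + 9 + 10 + 11.5 = 52.5.
Step 3: U_X = R1 - n1(n1+1)/2 = 52.5 - 8*9/2 = 52.5 - 36 = 16.5.
       U_Y = n1*n2 - U_X = 40 - 16.5 = 23.5.
Step 4: Ties are present, so use the tie-corrected normal approximation (with continuity correction) for the p-value.
Step 5: p-value = 0.659230; compare to alpha = 0.1. fail to reject H0.

U_X = 16.5, p = 0.659230, fail to reject H0 at alpha = 0.1.


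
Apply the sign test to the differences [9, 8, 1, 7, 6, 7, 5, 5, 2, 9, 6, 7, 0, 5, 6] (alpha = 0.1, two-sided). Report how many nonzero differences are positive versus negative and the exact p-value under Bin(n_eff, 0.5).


Step 1: Discard zero differences. Original n = 15; n_eff = number of nonzero differences = 14.
Nonzero differences (with sign): +9, +8, +1, +7, +6, +7, +5, +5, +2, +9, +6, +7, +5, +6
Step 2: Count signs: positive = 14, negative = 0.
Step 3: Under H0: P(positive) = 0.5, so the number of positives S ~ Bin(14, 0.5).
Step 4: Two-sided exact p-value = sum of Bin(14,0.5) probabilities at or below the observed probability = 0.000122.
Step 5: alpha = 0.1. reject H0.

n_eff = 14, pos = 14, neg = 0, p = 0.000122, reject H0.


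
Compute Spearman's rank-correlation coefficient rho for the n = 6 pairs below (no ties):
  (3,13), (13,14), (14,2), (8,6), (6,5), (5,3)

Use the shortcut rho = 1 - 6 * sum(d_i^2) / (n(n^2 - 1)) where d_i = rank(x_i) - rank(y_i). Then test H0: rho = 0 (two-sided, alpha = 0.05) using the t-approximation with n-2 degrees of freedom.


Step 1: Rank x and y separately (midranks; no ties here).
rank(x): 3->1, 13->5, 14->6, 8->4, 6->3, 5->2
rank(y): 13->5, 14->6, 2->1, 6->4, 5->3, 3->2
Step 2: d_i = R_x(i) - R_y(i); compute d_i^2.
  (1-5)^2=16, (5-6)^2=1, (6-1)^2=25, (4-4)^2=0, (3-3)^2=0, (2-2)^2=0
sum(d^2) = 42.
Step 3: rho = 1 - 6*42 / (6*(6^2 - 1)) = 1 - 252/210 = -0.200000.
Step 4: Under H0, t = rho * sqrt((n-2)/(1-rho^2)) = -0.4082 ~ t(4).
Step 5: Two-sided p-value from the t-distribution with 4 df = 0.704000.
Step 6: alpha = 0.05. fail to reject H0.

rho = -0.2000, p = 0.704000, fail to reject H0 at alpha = 0.05.


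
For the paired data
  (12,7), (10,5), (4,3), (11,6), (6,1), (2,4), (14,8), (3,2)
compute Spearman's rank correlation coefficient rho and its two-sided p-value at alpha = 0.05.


Step 1: Rank x and y separately (midranks; no ties here).
rank(x): 12->7, 10->5, 4->3, 11->6, 6->4, 2->1, 14->8, 3->2
rank(y): 7->7, 5->5, 3->3, 6->6, 1->1, 4->4, 8->8, 2->2
Step 2: d_i = R_x(i) - R_y(i); compute d_i^2.
  (7-7)^2=0, (5-5)^2=0, (3-3)^2=0, (6-6)^2=0, (4-1)^2=9, (1-4)^2=9, (8-8)^2=0, (2-2)^2=0
sum(d^2) = 18.
Step 3: rho = 1 - 6*18 / (8*(8^2 - 1)) = 1 - 108/504 = 0.785714.
Step 4: Under H0, t = rho * sqrt((n-2)/(1-rho^2)) = 3.1113 ~ t(6).
Step 5: Two-sided p-value from the t-distribution with 6 df = 0.020815.
Step 6: alpha = 0.05. reject H0.

rho = 0.7857, p = 0.020815, reject H0 at alpha = 0.05.


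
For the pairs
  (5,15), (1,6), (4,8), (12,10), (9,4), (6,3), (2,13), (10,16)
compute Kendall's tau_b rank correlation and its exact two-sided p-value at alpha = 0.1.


Step 1: Enumerate the 28 unordered pairs (i,j) with i<j and classify each by sign(x_j-x_i) * sign(y_j-y_i).
  (1,2):dx=-4,dy=-9->C; (1,3):dx=-1,dy=-7->C; (1,4):dx=+7,dy=-5->D; (1,5):dx=+4,dy=-11->D
  (1,6):dx=+1,dy=-12->D; (1,7):dx=-3,dy=-2->C; (1,8):dx=+5,dy=+1->C; (2,3):dx=+3,dy=+2->C
  (2,4):dx=+11,dy=+4->C; (2,5):dx=+8,dy=-2->D; (2,6):dx=+5,dy=-3->D; (2,7):dx=+1,dy=+7->C
  (2,8):dx=+9,dy=+10->C; (3,4):dx=+8,dy=+2->C; (3,5):dx=+5,dy=-4->D; (3,6):dx=+2,dy=-5->D
  (3,7):dx=-2,dy=+5->D; (3,8):dx=+6,dy=+8->C; (4,5):dx=-3,dy=-6->C; (4,6):dx=-6,dy=-7->C
  (4,7):dx=-10,dy=+3->D; (4,8):dx=-2,dy=+6->D; (5,6):dx=-3,dy=-1->C; (5,7):dx=-7,dy=+9->D
  (5,8):dx=+1,dy=+12->C; (6,7):dx=-4,dy=+10->D; (6,8):dx=+4,dy=+13->C; (7,8):dx=+8,dy=+3->C
Step 2: C = 16, D = 12, total pairs = 28.
Step 3: tau = (C - D)/(n(n-1)/2) = (16 - 12)/28 = 0.142857.
Step 4: Exact two-sided p-value (enumerate n! = 40320 permutations of y under H0): p = 0.719544.
Step 5: alpha = 0.1. fail to reject H0.

tau_b = 0.1429 (C=16, D=12), p = 0.719544, fail to reject H0.


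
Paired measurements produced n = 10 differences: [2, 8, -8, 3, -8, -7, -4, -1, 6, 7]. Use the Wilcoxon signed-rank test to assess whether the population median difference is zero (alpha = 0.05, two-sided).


Step 1: Drop any zero differences (none here) and take |d_i|.
|d| = [2, 8, 8, 3, 8, 7, 4, 1, 6, 7]
Step 2: Midrank |d_i| (ties get averaged ranks).
ranks: |2|->2, |8|->9, |8|->9, |3|->3, |8|->9, |7|->6.5, |4|->4, |1|->1, |6|->5, |7|->6.5
Step 3: Attach original signs; sum ranks with positive sign and with negative sign.
W+ = 2 + 9 + 3 + 5 + 6.5 = 25.5
W- = 9 + 9 + 6.5 + 4 + 1 = 29.5
(Check: W+ + W- = 55 should equal n(n+1)/2 = 55.)
Step 4: Test statistic W = min(W+, W-) = 25.5.
Step 5: Ties in |d|, so use the tie-corrected normal approximation.
        E[W] = n(n+1)/4 = 10*11/4 = 27.5.
        Tie groups: |d|=7 (t=2), |d|=8 (t=3); sum(t^3 - t) = 30.
        Var[W] = n(n+1)(2n+1)/24 - sum(t^3-t)/48 = 2310/24 - 30/48 = 95.625.
        z = (W - E[W]) / sqrt(Var[W]) = (25.5 - 27.5) / 9.7788 = -0.2045.
        Two-sided p = 2*Phi(z) = 0.837944.
Step 6: alpha = 0.05. fail to reject H0.

W+ = 25.5, W- = 29.5, W = min = 25.5, p = 0.837944, fail to reject H0.


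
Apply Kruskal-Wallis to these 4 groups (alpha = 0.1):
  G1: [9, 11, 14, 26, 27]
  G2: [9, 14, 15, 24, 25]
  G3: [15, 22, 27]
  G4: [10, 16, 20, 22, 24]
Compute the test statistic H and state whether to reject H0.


Step 1: Combine all N = 18 observations and assign midranks.
sorted (value, group, rank): (9,G1,1.5), (9,G2,1.5), (10,G4,3), (11,G1,4), (14,G1,5.5), (14,G2,5.5), (15,G2,7.5), (15,G3,7.5), (16,G4,9), (20,G4,10), (22,G3,11.5), (22,G4,11.5), (24,G2,13.5), (24,G4,13.5), (25,G2,15), (26,G1,16), (27,G1,17.5), (27,G3,17.5)
Step 2: Sum ranks within each group.
R_1 = 44.5 (n_1 = 5)
R_2 = 43 (n_2 = 5)
R_3 = 36.5 (n_3 = 3)
R_4 = 47 (n_4 = 5)
Step 3: H = 12/(N(N+1)) * sum(R_i^2/n_i) - 3(N+1)
     = 12/(18*19) * (44.5^2/5 + 43^2/5 + 36.5^2/3 + 47^2/5) - 3*19
     = 0.035088 * 1651.73 - 57
     = 0.955556.
Step 4: Ties present; correction factor C = 1 - 36/(18^3 - 18) = 0.993808. Corrected H = 0.955556 / 0.993808 = 0.961509.
Step 5: Under H0, H ~ chi^2(3); p-value = 0.810564.
Step 6: alpha = 0.1. fail to reject H0.

H = 0.9615, df = 3, p = 0.810564, fail to reject H0.


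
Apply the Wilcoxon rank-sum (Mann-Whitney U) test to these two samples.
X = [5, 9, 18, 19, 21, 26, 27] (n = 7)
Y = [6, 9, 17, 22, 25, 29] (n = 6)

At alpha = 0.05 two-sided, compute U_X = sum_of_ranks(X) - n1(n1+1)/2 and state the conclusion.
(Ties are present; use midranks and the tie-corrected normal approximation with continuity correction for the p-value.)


Step 1: Combine and sort all 13 observations; assign midranks.
sorted (value, group): (5,X), (6,Y), (9,X), (9,Y), (17,Y), (18,X), (19,X), (21,X), (22,Y), (25,Y), (26,X), (27,X), (29,Y)
ranks: 5->1, 6->2, 9->3.5, 9->3.5, 17->5, 18->6, 19->7, 21->8, 22->9, 25->10, 26->11, 27->12, 29->13
Step 2: Rank sum for X: R1 = 1 + 3.5 + 6 + 7 + 8 + 11 + 12 = 48.5.
Step 3: U_X = R1 - n1(n1+1)/2 = 48.5 - 7*8/2 = 48.5 - 28 = 20.5.
       U_Y = n1*n2 - U_X = 42 - 20.5 = 21.5.
Step 4: Ties are present, so use the tie-corrected normal approximation (with continuity correction) for the p-value.
Step 5: p-value = 1.000000; compare to alpha = 0.05. fail to reject H0.

U_X = 20.5, p = 1.000000, fail to reject H0 at alpha = 0.05.


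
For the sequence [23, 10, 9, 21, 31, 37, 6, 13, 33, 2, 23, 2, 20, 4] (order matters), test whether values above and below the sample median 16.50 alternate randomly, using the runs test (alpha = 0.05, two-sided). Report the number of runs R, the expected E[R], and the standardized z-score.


Step 1: Compute median = 16.50; label A = above, B = below.
Labels in order: ABBAAABBABABAB  (n_A = 7, n_B = 7)
Step 2: Count runs R = 10.
Step 3: Under H0 (random ordering), E[R] = 2*n_A*n_B/(n_A+n_B) + 1 = 2*7*7/14 + 1 = 8.0000.
        Var[R] = 2*n_A*n_B*(2*n_A*n_B - n_A - n_B) / ((n_A+n_B)^2 * (n_A+n_B-1)) = 8232/2548 = 3.2308.
        SD[R] = 1.7974.
Step 4: Continuity-corrected z = (R - 0.5 - E[R]) / SD[R] = (10 - 0.5 - 8.0000) / 1.7974 = 0.8345.
Step 5: Two-sided p-value via normal approximation = 2*(1 - Phi(|z|)) = 0.403986.
Step 6: alpha = 0.05. fail to reject H0.

R = 10, z = 0.8345, p = 0.403986, fail to reject H0.


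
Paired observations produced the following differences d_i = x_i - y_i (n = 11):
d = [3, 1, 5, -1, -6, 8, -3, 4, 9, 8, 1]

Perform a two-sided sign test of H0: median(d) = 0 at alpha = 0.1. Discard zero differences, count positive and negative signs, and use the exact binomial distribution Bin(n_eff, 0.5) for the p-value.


Step 1: Discard zero differences. Original n = 11; n_eff = number of nonzero differences = 11.
Nonzero differences (with sign): +3, +1, +5, -1, -6, +8, -3, +4, +9, +8, +1
Step 2: Count signs: positive = 8, negative = 3.
Step 3: Under H0: P(positive) = 0.5, so the number of positives S ~ Bin(11, 0.5).
Step 4: Two-sided exact p-value = sum of Bin(11,0.5) probabilities at or below the observed probability = 0.226562.
Step 5: alpha = 0.1. fail to reject H0.

n_eff = 11, pos = 8, neg = 3, p = 0.226562, fail to reject H0.


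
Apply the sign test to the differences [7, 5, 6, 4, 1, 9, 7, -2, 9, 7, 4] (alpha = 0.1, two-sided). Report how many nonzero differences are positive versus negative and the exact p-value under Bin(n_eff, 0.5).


Step 1: Discard zero differences. Original n = 11; n_eff = number of nonzero differences = 11.
Nonzero differences (with sign): +7, +5, +6, +4, +1, +9, +7, -2, +9, +7, +4
Step 2: Count signs: positive = 10, negative = 1.
Step 3: Under H0: P(positive) = 0.5, so the number of positives S ~ Bin(11, 0.5).
Step 4: Two-sided exact p-value = sum of Bin(11,0.5) probabilities at or below the observed probability = 0.011719.
Step 5: alpha = 0.1. reject H0.

n_eff = 11, pos = 10, neg = 1, p = 0.011719, reject H0.


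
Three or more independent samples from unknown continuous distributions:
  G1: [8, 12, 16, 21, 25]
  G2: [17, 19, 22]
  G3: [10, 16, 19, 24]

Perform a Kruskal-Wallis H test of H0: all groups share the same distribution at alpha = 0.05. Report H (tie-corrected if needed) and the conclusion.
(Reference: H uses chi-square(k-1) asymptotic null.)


Step 1: Combine all N = 12 observations and assign midranks.
sorted (value, group, rank): (8,G1,1), (10,G3,2), (12,G1,3), (16,G1,4.5), (16,G3,4.5), (17,G2,6), (19,G2,7.5), (19,G3,7.5), (21,G1,9), (22,G2,10), (24,G3,11), (25,G1,12)
Step 2: Sum ranks within each group.
R_1 = 29.5 (n_1 = 5)
R_2 = 23.5 (n_2 = 3)
R_3 = 25 (n_3 = 4)
Step 3: H = 12/(N(N+1)) * sum(R_i^2/n_i) - 3(N+1)
     = 12/(12*13) * (29.5^2/5 + 23.5^2/3 + 25^2/4) - 3*13
     = 0.076923 * 514.383 - 39
     = 0.567949.
Step 4: Ties present; correction factor C = 1 - 12/(12^3 - 12) = 0.993007. Corrected H = 0.567949 / 0.993007 = 0.571948.
Step 5: Under H0, H ~ chi^2(2); p-value = 0.751282.
Step 6: alpha = 0.05. fail to reject H0.

H = 0.5719, df = 2, p = 0.751282, fail to reject H0.


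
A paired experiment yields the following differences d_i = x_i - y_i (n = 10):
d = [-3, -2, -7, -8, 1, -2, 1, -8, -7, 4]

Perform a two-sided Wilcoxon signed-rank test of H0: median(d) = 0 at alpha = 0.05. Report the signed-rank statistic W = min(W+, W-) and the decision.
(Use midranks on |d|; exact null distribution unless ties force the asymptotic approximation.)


Step 1: Drop any zero differences (none here) and take |d_i|.
|d| = [3, 2, 7, 8, 1, 2, 1, 8, 7, 4]
Step 2: Midrank |d_i| (ties get averaged ranks).
ranks: |3|->5, |2|->3.5, |7|->7.5, |8|->9.5, |1|->1.5, |2|->3.5, |1|->1.5, |8|->9.5, |7|->7.5, |4|->6
Step 3: Attach original signs; sum ranks with positive sign and with negative sign.
W+ = 1.5 + 1.5 + 6 = 9
W- = 5 + 3.5 + 7.5 + 9.5 + 3.5 + 9.5 + 7.5 = 46
(Check: W+ + W- = 55 should equal n(n+1)/2 = 55.)
Step 4: Test statistic W = min(W+, W-) = 9.
Step 5: Ties in |d|, so use the tie-corrected normal approximation.
        E[W] = n(n+1)/4 = 10*11/4 = 27.5.
        Tie groups: |d|=1 (t=2), |d|=2 (t=2), |d|=7 (t=2), |d|=8 (t=2); sum(t^3 - t) = 24.
        Var[W] = n(n+1)(2n+1)/24 - sum(t^3-t)/48 = 2310/24 - 24/48 = 95.75.
        z = (W - E[W]) / sqrt(Var[W]) = (9 - 27.5) / 9.7852 = -1.8906.
        Two-sided p = 2*Phi(z) = 0.058676.
Step 6: alpha = 0.05. fail to reject H0.

W+ = 9, W- = 46, W = min = 9, p = 0.058676, fail to reject H0.


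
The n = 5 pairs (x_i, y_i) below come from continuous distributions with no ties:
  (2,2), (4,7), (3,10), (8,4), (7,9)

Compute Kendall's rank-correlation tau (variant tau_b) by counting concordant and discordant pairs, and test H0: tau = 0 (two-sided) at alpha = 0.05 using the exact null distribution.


Step 1: Enumerate the 10 unordered pairs (i,j) with i<j and classify each by sign(x_j-x_i) * sign(y_j-y_i).
  (1,2):dx=+2,dy=+5->C; (1,3):dx=+1,dy=+8->C; (1,4):dx=+6,dy=+2->C; (1,5):dx=+5,dy=+7->C
  (2,3):dx=-1,dy=+3->D; (2,4):dx=+4,dy=-3->D; (2,5):dx=+3,dy=+2->C; (3,4):dx=+5,dy=-6->D
  (3,5):dx=+4,dy=-1->D; (4,5):dx=-1,dy=+5->D
Step 2: C = 5, D = 5, total pairs = 10.
Step 3: tau = (C - D)/(n(n-1)/2) = (5 - 5)/10 = 0.000000.
Step 4: Exact two-sided p-value (enumerate n! = 120 permutations of y under H0): p = 1.000000.
Step 5: alpha = 0.05. fail to reject H0.

tau_b = 0.0000 (C=5, D=5), p = 1.000000, fail to reject H0.


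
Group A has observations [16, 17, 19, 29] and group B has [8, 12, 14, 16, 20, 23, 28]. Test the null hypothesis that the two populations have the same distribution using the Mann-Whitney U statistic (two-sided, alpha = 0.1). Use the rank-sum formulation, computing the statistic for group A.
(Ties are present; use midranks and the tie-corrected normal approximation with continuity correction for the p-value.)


Step 1: Combine and sort all 11 observations; assign midranks.
sorted (value, group): (8,Y), (12,Y), (14,Y), (16,X), (16,Y), (17,X), (19,X), (20,Y), (23,Y), (28,Y), (29,X)
ranks: 8->1, 12->2, 14->3, 16->4.5, 16->4.5, 17->6, 19->7, 20->8, 23->9, 28->10, 29->11
Step 2: Rank sum for X: R1 = 4.5 + 6 + 7 + 11 = 28.5.
Step 3: U_X = R1 - n1(n1+1)/2 = 28.5 - 4*5/2 = 28.5 - 10 = 18.5.
       U_Y = n1*n2 - U_X = 28 - 18.5 = 9.5.
Step 4: Ties are present, so use the tie-corrected normal approximation (with continuity correction) for the p-value.
Step 5: p-value = 0.448659; compare to alpha = 0.1. fail to reject H0.

U_X = 18.5, p = 0.448659, fail to reject H0 at alpha = 0.1.


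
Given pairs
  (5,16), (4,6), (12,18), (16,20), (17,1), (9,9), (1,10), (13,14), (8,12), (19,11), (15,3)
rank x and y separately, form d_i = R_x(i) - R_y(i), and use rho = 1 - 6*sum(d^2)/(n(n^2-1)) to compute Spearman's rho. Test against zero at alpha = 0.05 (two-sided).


Step 1: Rank x and y separately (midranks; no ties here).
rank(x): 5->3, 4->2, 12->6, 16->9, 17->10, 9->5, 1->1, 13->7, 8->4, 19->11, 15->8
rank(y): 16->9, 6->3, 18->10, 20->11, 1->1, 9->4, 10->5, 14->8, 12->7, 11->6, 3->2
Step 2: d_i = R_x(i) - R_y(i); compute d_i^2.
  (3-9)^2=36, (2-3)^2=1, (6-10)^2=16, (9-11)^2=4, (10-1)^2=81, (5-4)^2=1, (1-5)^2=16, (7-8)^2=1, (4-7)^2=9, (11-6)^2=25, (8-2)^2=36
sum(d^2) = 226.
Step 3: rho = 1 - 6*226 / (11*(11^2 - 1)) = 1 - 1356/1320 = -0.027273.
Step 4: Under H0, t = rho * sqrt((n-2)/(1-rho^2)) = -0.0818 ~ t(9).
Step 5: Two-sided p-value from the t-distribution with 9 df = 0.936558.
Step 6: alpha = 0.05. fail to reject H0.

rho = -0.0273, p = 0.936558, fail to reject H0 at alpha = 0.05.


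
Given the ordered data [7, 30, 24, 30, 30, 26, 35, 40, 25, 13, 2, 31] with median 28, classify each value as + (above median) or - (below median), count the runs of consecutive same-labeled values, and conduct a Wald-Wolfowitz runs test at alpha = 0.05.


Step 1: Compute median = 28; label A = above, B = below.
Labels in order: BABAABAABBBA  (n_A = 6, n_B = 6)
Step 2: Count runs R = 8.
Step 3: Under H0 (random ordering), E[R] = 2*n_A*n_B/(n_A+n_B) + 1 = 2*6*6/12 + 1 = 7.0000.
        Var[R] = 2*n_A*n_B*(2*n_A*n_B - n_A - n_B) / ((n_A+n_B)^2 * (n_A+n_B-1)) = 4320/1584 = 2.7273.
        SD[R] = 1.6514.
Step 4: Continuity-corrected z = (R - 0.5 - E[R]) / SD[R] = (8 - 0.5 - 7.0000) / 1.6514 = 0.3028.
Step 5: Two-sided p-value via normal approximation = 2*(1 - Phi(|z|)) = 0.762069.
Step 6: alpha = 0.05. fail to reject H0.

R = 8, z = 0.3028, p = 0.762069, fail to reject H0.


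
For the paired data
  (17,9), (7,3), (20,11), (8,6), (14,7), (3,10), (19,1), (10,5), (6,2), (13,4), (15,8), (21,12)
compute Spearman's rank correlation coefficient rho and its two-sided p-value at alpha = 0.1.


Step 1: Rank x and y separately (midranks; no ties here).
rank(x): 17->9, 7->3, 20->11, 8->4, 14->7, 3->1, 19->10, 10->5, 6->2, 13->6, 15->8, 21->12
rank(y): 9->9, 3->3, 11->11, 6->6, 7->7, 10->10, 1->1, 5->5, 2->2, 4->4, 8->8, 12->12
Step 2: d_i = R_x(i) - R_y(i); compute d_i^2.
  (9-9)^2=0, (3-3)^2=0, (11-11)^2=0, (4-6)^2=4, (7-7)^2=0, (1-10)^2=81, (10-1)^2=81, (5-5)^2=0, (2-2)^2=0, (6-4)^2=4, (8-8)^2=0, (12-12)^2=0
sum(d^2) = 170.
Step 3: rho = 1 - 6*170 / (12*(12^2 - 1)) = 1 - 1020/1716 = 0.405594.
Step 4: Under H0, t = rho * sqrt((n-2)/(1-rho^2)) = 1.4032 ~ t(10).
Step 5: Two-sided p-value from the t-distribution with 10 df = 0.190836.
Step 6: alpha = 0.1. fail to reject H0.

rho = 0.4056, p = 0.190836, fail to reject H0 at alpha = 0.1.


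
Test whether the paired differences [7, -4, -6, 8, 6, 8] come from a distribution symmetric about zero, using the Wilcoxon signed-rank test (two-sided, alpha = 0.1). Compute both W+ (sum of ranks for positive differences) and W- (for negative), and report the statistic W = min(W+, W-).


Step 1: Drop any zero differences (none here) and take |d_i|.
|d| = [7, 4, 6, 8, 6, 8]
Step 2: Midrank |d_i| (ties get averaged ranks).
ranks: |7|->4, |4|->1, |6|->2.5, |8|->5.5, |6|->2.5, |8|->5.5
Step 3: Attach original signs; sum ranks with positive sign and with negative sign.
W+ = 4 + 5.5 + 2.5 + 5.5 = 17.5
W- = 1 + 2.5 = 3.5
(Check: W+ + W- = 21 should equal n(n+1)/2 = 21.)
Step 4: Test statistic W = min(W+, W-) = 3.5.
Step 5: Ties in |d|, so use the tie-corrected normal approximation.
        E[W] = n(n+1)/4 = 6*7/4 = 10.5.
        Tie groups: |d|=6 (t=2), |d|=8 (t=2); sum(t^3 - t) = 12.
        Var[W] = n(n+1)(2n+1)/24 - sum(t^3-t)/48 = 546/24 - 12/48 = 22.5.
        z = (W - E[W]) / sqrt(Var[W]) = (3.5 - 10.5) / 4.7434 = -1.4757.
        Two-sided p = 2*Phi(z) = 0.140017.
Step 6: alpha = 0.1. fail to reject H0.

W+ = 17.5, W- = 3.5, W = min = 3.5, p = 0.140017, fail to reject H0.


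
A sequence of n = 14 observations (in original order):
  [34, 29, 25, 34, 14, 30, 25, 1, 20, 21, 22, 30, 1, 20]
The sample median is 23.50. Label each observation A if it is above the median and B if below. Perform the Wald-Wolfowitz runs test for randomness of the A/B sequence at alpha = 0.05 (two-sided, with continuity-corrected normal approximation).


Step 1: Compute median = 23.50; label A = above, B = below.
Labels in order: AAAABAABBBBABB  (n_A = 7, n_B = 7)
Step 2: Count runs R = 6.
Step 3: Under H0 (random ordering), E[R] = 2*n_A*n_B/(n_A+n_B) + 1 = 2*7*7/14 + 1 = 8.0000.
        Var[R] = 2*n_A*n_B*(2*n_A*n_B - n_A - n_B) / ((n_A+n_B)^2 * (n_A+n_B-1)) = 8232/2548 = 3.2308.
        SD[R] = 1.7974.
Step 4: Continuity-corrected z = (R + 0.5 - E[R]) / SD[R] = (6 + 0.5 - 8.0000) / 1.7974 = -0.8345.
Step 5: Two-sided p-value via normal approximation = 2*(1 - Phi(|z|)) = 0.403986.
Step 6: alpha = 0.05. fail to reject H0.

R = 6, z = -0.8345, p = 0.403986, fail to reject H0.
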